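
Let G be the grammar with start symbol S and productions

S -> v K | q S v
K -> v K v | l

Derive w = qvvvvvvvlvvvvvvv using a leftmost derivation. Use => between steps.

S => qSv   [S -> q S v]
qSv => qvKv   [S -> v K]
qvKv => qvvKvv   [K -> v K v]
qvvKvv => qvvvKvvv   [K -> v K v]
qvvvKvvv => qvvvvKvvvv   [K -> v K v]
qvvvvKvvvv => qvvvvvKvvvvv   [K -> v K v]
qvvvvvKvvvvv => qvvvvvvKvvvvvv   [K -> v K v]
qvvvvvvKvvvvvv => qvvvvvvvKvvvvvvv   [K -> v K v]
qvvvvvvvKvvvvvvv => qvvvvvvvlvvvvvvv   [K -> l]

S => qSv => qvKv => qvvKvv => qvvvKvvv => qvvvvKvvvv => qvvvvvKvvvvv => qvvvvvvKvvvvvv => qvvvvvvvKvvvvvvv => qvvvvvvvlvvvvvvv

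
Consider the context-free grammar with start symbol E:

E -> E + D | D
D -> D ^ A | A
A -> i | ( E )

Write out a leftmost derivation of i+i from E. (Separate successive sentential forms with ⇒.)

E ⇒ E+D ⇒ D+D ⇒ A+D ⇒ i+D ⇒ i+A ⇒ i+i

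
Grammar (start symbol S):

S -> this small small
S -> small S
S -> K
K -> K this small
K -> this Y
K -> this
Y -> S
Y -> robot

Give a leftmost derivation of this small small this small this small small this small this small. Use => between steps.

S => K   [S -> K]
K => K this small   [K -> K this small]
K this small => this Y this small   [K -> this Y]
this Y this small => this S this small   [Y -> S]
this S this small => this small S this small   [S -> small S]
this small S this small => this small small S this small   [S -> small S]
this small small S this small => this small small K this small   [S -> K]
this small small K this small => this small small K this small this small   [K -> K this small]
this small small K this small this small => this small small this Y this small this small   [K -> this Y]
this small small this Y this small this small => this small small this S this small this small   [Y -> S]
this small small this S this small this small => this small small this small S this small this small   [S -> small S]
this small small this small S this small this small => this small small this small this small small this small this small   [S -> this small small]

S => K => K this small => this Y this small => this S this small => this small S this small => this small small S this small => this small small K this small => this small small K this small this small => this small small this Y this small this small => this small small this S this small this small => this small small this small S this small this small => this small small this small this small small this small this small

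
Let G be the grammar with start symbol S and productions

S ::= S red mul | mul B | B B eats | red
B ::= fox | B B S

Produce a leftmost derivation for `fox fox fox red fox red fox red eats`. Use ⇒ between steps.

S ⇒ B B eats ⇒ fox B eats ⇒ fox B B S eats ⇒ fox B B S B S eats ⇒ fox B B S B S B S eats ⇒ fox fox B S B S B S eats ⇒ fox fox fox S B S B S eats ⇒ fox fox fox red B S B S eats ⇒ fox fox fox red fox S B S eats ⇒ fox fox fox red fox red B S eats ⇒ fox fox fox red fox red fox S eats ⇒ fox fox fox red fox red fox red eats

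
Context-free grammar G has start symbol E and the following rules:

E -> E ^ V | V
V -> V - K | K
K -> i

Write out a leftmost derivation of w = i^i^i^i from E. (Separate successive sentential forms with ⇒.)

E ⇒ E^V ⇒ E^V^V ⇒ E^V^V^V ⇒ V^V^V^V ⇒ K^V^V^V ⇒ i^V^V^V ⇒ i^K^V^V ⇒ i^i^V^V ⇒ i^i^K^V ⇒ i^i^i^V ⇒ i^i^i^K ⇒ i^i^i^i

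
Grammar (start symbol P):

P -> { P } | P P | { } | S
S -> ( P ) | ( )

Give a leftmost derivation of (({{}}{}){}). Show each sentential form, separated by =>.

P => S   [P -> S]
S => (P)   [S -> ( P )]
(P) => (PP)   [P -> P P]
(PP) => (SP)   [P -> S]
(SP) => ((P)P)   [S -> ( P )]
((P)P) => ((PP)P)   [P -> P P]
((PP)P) => (({P}P)P)   [P -> { P }]
(({P}P)P) => (({{}}P)P)   [P -> { }]
(({{}}P)P) => (({{}}{})P)   [P -> { }]
(({{}}{})P) => (({{}}{}){})   [P -> { }]

P=>S=>(P)=>(PP)=>(SP)=>((P)P)=>((PP)P)=>(({P}P)P)=>(({{}}P)P)=>(({{}}{})P)=>(({{}}{}){})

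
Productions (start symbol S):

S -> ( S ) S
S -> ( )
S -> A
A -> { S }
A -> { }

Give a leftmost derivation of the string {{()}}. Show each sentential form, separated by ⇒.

S ⇒ A ⇒ {S} ⇒ {A} ⇒ {{S}} ⇒ {{()}}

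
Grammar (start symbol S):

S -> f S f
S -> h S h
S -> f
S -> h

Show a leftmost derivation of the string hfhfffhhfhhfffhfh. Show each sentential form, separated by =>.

S=>hSh=>hfSfh=>hfhShfh=>hfhfSfhfh=>hfhffSffhfh=>hfhfffSfffhfh=>hfhfffhShfffhfh=>hfhfffhhShhfffhfh=>hfhfffhhfhhfffhfh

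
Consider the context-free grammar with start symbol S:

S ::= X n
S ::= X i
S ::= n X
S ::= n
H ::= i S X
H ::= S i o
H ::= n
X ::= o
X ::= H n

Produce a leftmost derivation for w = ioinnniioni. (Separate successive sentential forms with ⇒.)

S ⇒ Xi ⇒ Hni ⇒ Sioni ⇒ Xiioni ⇒ Hniioni ⇒ iSXniioni ⇒ iXiXniioni ⇒ ioiXniioni ⇒ ioiHnniioni ⇒ ioinnniioni

S ⇒ Xi   [S ::= X i]
Xi ⇒ Hni   [X ::= H n]
Hni ⇒ Sioni   [H ::= S i o]
Sioni ⇒ Xiioni   [S ::= X i]
Xiioni ⇒ Hniioni   [X ::= H n]
Hniioni ⇒ iSXniioni   [H ::= i S X]
iSXniioni ⇒ iXiXniioni   [S ::= X i]
iXiXniioni ⇒ ioiXniioni   [X ::= o]
ioiXniioni ⇒ ioiHnniioni   [X ::= H n]
ioiHnniioni ⇒ ioinnniioni   [H ::= n]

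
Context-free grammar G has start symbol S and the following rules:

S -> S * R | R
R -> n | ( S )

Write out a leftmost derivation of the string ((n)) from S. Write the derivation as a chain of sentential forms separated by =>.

S => R => (S) => (R) => ((S)) => ((R)) => ((n))

S => R   [S -> R]
R => (S)   [R -> ( S )]
(S) => (R)   [S -> R]
(R) => ((S))   [R -> ( S )]
((S)) => ((R))   [S -> R]
((R)) => ((n))   [R -> n]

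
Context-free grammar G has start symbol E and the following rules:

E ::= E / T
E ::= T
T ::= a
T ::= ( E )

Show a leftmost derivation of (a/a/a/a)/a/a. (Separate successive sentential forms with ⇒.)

E ⇒ E/T ⇒ E/T/T ⇒ T/T/T ⇒ (E)/T/T ⇒ (E/T)/T/T ⇒ (E/T/T)/T/T ⇒ (E/T/T/T)/T/T ⇒ (T/T/T/T)/T/T ⇒ (a/T/T/T)/T/T ⇒ (a/a/T/T)/T/T ⇒ (a/a/a/T)/T/T ⇒ (a/a/a/a)/T/T ⇒ (a/a/a/a)/a/T ⇒ (a/a/a/a)/a/a

E ⇒ E/T   [E ::= E / T]
E/T ⇒ E/T/T   [E ::= E / T]
E/T/T ⇒ T/T/T   [E ::= T]
T/T/T ⇒ (E)/T/T   [T ::= ( E )]
(E)/T/T ⇒ (E/T)/T/T   [E ::= E / T]
(E/T)/T/T ⇒ (E/T/T)/T/T   [E ::= E / T]
(E/T/T)/T/T ⇒ (E/T/T/T)/T/T   [E ::= E / T]
(E/T/T/T)/T/T ⇒ (T/T/T/T)/T/T   [E ::= T]
(T/T/T/T)/T/T ⇒ (a/T/T/T)/T/T   [T ::= a]
(a/T/T/T)/T/T ⇒ (a/a/T/T)/T/T   [T ::= a]
(a/a/T/T)/T/T ⇒ (a/a/a/T)/T/T   [T ::= a]
(a/a/a/T)/T/T ⇒ (a/a/a/a)/T/T   [T ::= a]
(a/a/a/a)/T/T ⇒ (a/a/a/a)/a/T   [T ::= a]
(a/a/a/a)/a/T ⇒ (a/a/a/a)/a/a   [T ::= a]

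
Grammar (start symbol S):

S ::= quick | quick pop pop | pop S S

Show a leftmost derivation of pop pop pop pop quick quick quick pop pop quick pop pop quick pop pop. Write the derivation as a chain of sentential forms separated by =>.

S => pop S S => pop pop S S S => pop pop pop S S S S => pop pop pop pop S S S S S => pop pop pop pop quick S S S S => pop pop pop pop quick quick S S S => pop pop pop pop quick quick quick pop pop S S => pop pop pop pop quick quick quick pop pop quick pop pop S => pop pop pop pop quick quick quick pop pop quick pop pop quick pop pop

S => pop S S   [S ::= pop S S]
pop S S => pop pop S S S   [S ::= pop S S]
pop pop S S S => pop pop pop S S S S   [S ::= pop S S]
pop pop pop S S S S => pop pop pop pop S S S S S   [S ::= pop S S]
pop pop pop pop S S S S S => pop pop pop pop quick S S S S   [S ::= quick]
pop pop pop pop quick S S S S => pop pop pop pop quick quick S S S   [S ::= quick]
pop pop pop pop quick quick S S S => pop pop pop pop quick quick quick pop pop S S   [S ::= quick pop pop]
pop pop pop pop quick quick quick pop pop S S => pop pop pop pop quick quick quick pop pop quick pop pop S   [S ::= quick pop pop]
pop pop pop pop quick quick quick pop pop quick pop pop S => pop pop pop pop quick quick quick pop pop quick pop pop quick pop pop   [S ::= quick pop pop]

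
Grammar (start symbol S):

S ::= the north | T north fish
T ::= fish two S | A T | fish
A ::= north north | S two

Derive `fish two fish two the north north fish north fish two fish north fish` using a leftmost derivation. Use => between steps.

S => T north fish => A T north fish => S two T north fish => T north fish two T north fish => fish two S north fish two T north fish => fish two T north fish north fish two T north fish => fish two fish two S north fish north fish two T north fish => fish two fish two the north north fish north fish two T north fish => fish two fish two the north north fish north fish two fish north fish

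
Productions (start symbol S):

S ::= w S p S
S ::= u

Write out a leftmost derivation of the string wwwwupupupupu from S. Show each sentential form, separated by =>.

S => wSpS => wwSpSpS => wwwSpSpSpS => wwwwSpSpSpSpS => wwwwupSpSpSpS => wwwwupupSpSpS => wwwwupupupSpS => wwwwupupupupS => wwwwupupupupu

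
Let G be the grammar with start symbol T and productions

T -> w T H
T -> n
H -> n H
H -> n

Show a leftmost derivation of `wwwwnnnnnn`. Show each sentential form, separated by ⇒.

T ⇒ wTH   [T -> w T H]
wTH ⇒ wwTHH   [T -> w T H]
wwTHH ⇒ wwwTHHH   [T -> w T H]
wwwTHHH ⇒ wwwwTHHHH   [T -> w T H]
wwwwTHHHH ⇒ wwwwnHHHH   [T -> n]
wwwwnHHHH ⇒ wwwwnnHHHH   [H -> n H]
wwwwnnHHHH ⇒ wwwwnnnHHH   [H -> n]
wwwwnnnHHH ⇒ wwwwnnnnHH   [H -> n]
wwwwnnnnHH ⇒ wwwwnnnnnH   [H -> n]
wwwwnnnnnH ⇒ wwwwnnnnnn   [H -> n]

T ⇒ wTH ⇒ wwTHH ⇒ wwwTHHH ⇒ wwwwTHHHH ⇒ wwwwnHHHH ⇒ wwwwnnHHHH ⇒ wwwwnnnHHH ⇒ wwwwnnnnHH ⇒ wwwwnnnnnH ⇒ wwwwnnnnnn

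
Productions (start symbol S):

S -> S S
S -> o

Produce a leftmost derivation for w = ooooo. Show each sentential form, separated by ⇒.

S⇒SS⇒SSS⇒oSS⇒oSSS⇒oSSSS⇒ooSSS⇒oooSS⇒ooooS⇒ooooo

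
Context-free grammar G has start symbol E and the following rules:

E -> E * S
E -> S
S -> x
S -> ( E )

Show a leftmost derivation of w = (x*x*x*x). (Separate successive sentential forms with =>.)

E => S => (E) => (E*S) => (E*S*S) => (E*S*S*S) => (S*S*S*S) => (x*S*S*S) => (x*x*S*S) => (x*x*x*S) => (x*x*x*x)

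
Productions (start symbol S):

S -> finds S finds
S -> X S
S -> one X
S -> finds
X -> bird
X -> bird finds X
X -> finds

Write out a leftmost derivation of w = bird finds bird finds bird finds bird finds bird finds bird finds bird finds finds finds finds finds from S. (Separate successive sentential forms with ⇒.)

S ⇒ X S ⇒ bird finds X S ⇒ bird finds bird finds X S ⇒ bird finds bird finds bird finds X S ⇒ bird finds bird finds bird finds bird finds X S ⇒ bird finds bird finds bird finds bird finds bird finds X S ⇒ bird finds bird finds bird finds bird finds bird finds bird finds X S ⇒ bird finds bird finds bird finds bird finds bird finds bird finds bird S ⇒ bird finds bird finds bird finds bird finds bird finds bird finds bird finds S finds ⇒ bird finds bird finds bird finds bird finds bird finds bird finds bird finds finds S finds finds ⇒ bird finds bird finds bird finds bird finds bird finds bird finds bird finds finds finds finds finds

S ⇒ X S   [S -> X S]
X S ⇒ bird finds X S   [X -> bird finds X]
bird finds X S ⇒ bird finds bird finds X S   [X -> bird finds X]
bird finds bird finds X S ⇒ bird finds bird finds bird finds X S   [X -> bird finds X]
bird finds bird finds bird finds X S ⇒ bird finds bird finds bird finds bird finds X S   [X -> bird finds X]
bird finds bird finds bird finds bird finds X S ⇒ bird finds bird finds bird finds bird finds bird finds X S   [X -> bird finds X]
bird finds bird finds bird finds bird finds bird finds X S ⇒ bird finds bird finds bird finds bird finds bird finds bird finds X S   [X -> bird finds X]
bird finds bird finds bird finds bird finds bird finds bird finds X S ⇒ bird finds bird finds bird finds bird finds bird finds bird finds bird S   [X -> bird]
bird finds bird finds bird finds bird finds bird finds bird finds bird S ⇒ bird finds bird finds bird finds bird finds bird finds bird finds bird finds S finds   [S -> finds S finds]
bird finds bird finds bird finds bird finds bird finds bird finds bird finds S finds ⇒ bird finds bird finds bird finds bird finds bird finds bird finds bird finds finds S finds finds   [S -> finds S finds]
bird finds bird finds bird finds bird finds bird finds bird finds bird finds finds S finds finds ⇒ bird finds bird finds bird finds bird finds bird finds bird finds bird finds finds finds finds finds   [S -> finds]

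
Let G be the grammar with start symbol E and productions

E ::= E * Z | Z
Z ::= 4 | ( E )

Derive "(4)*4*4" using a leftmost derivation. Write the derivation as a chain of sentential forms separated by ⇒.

E ⇒ E*Z ⇒ E*Z*Z ⇒ Z*Z*Z ⇒ (E)*Z*Z ⇒ (Z)*Z*Z ⇒ (4)*Z*Z ⇒ (4)*4*Z ⇒ (4)*4*4

E ⇒ E*Z   [E ::= E * Z]
E*Z ⇒ E*Z*Z   [E ::= E * Z]
E*Z*Z ⇒ Z*Z*Z   [E ::= Z]
Z*Z*Z ⇒ (E)*Z*Z   [Z ::= ( E )]
(E)*Z*Z ⇒ (Z)*Z*Z   [E ::= Z]
(Z)*Z*Z ⇒ (4)*Z*Z   [Z ::= 4]
(4)*Z*Z ⇒ (4)*4*Z   [Z ::= 4]
(4)*4*Z ⇒ (4)*4*4   [Z ::= 4]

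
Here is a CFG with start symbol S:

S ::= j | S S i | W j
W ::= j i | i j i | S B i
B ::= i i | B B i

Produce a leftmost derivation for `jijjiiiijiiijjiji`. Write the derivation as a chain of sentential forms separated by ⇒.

S ⇒ SSi ⇒ SSiSi ⇒ WjSiSi ⇒ SBijSiSi ⇒ WjBijSiSi ⇒ SBijBijSiSi ⇒ SSiBijBijSiSi ⇒ WjSiBijBijSiSi ⇒ jijSiBijBijSiSi ⇒ jijjiBijBijSiSi ⇒ jijjiiiijBijSiSi ⇒ jijjiiiijiiijSiSi ⇒ jijjiiiijiiijjiSi ⇒ jijjiiiijiiijjiji

S ⇒ SSi   [S ::= S S i]
SSi ⇒ SSiSi   [S ::= S S i]
SSiSi ⇒ WjSiSi   [S ::= W j]
WjSiSi ⇒ SBijSiSi   [W ::= S B i]
SBijSiSi ⇒ WjBijSiSi   [S ::= W j]
WjBijSiSi ⇒ SBijBijSiSi   [W ::= S B i]
SBijBijSiSi ⇒ SSiBijBijSiSi   [S ::= S S i]
SSiBijBijSiSi ⇒ WjSiBijBijSiSi   [S ::= W j]
WjSiBijBijSiSi ⇒ jijSiBijBijSiSi   [W ::= j i]
jijSiBijBijSiSi ⇒ jijjiBijBijSiSi   [S ::= j]
jijjiBijBijSiSi ⇒ jijjiiiijBijSiSi   [B ::= i i]
jijjiiiijBijSiSi ⇒ jijjiiiijiiijSiSi   [B ::= i i]
jijjiiiijiiijSiSi ⇒ jijjiiiijiiijjiSi   [S ::= j]
jijjiiiijiiijjiSi ⇒ jijjiiiijiiijjiji   [S ::= j]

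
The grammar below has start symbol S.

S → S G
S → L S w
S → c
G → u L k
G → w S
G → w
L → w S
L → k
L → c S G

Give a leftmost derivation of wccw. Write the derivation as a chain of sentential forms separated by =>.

S => LSw => wSSw => wcSw => wccw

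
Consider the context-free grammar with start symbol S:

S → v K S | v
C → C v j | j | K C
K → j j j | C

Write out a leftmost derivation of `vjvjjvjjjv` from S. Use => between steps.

S => vKS   [S → v K S]
vKS => vCS   [K → C]
vCS => vjS   [C → j]
vjS => vjvKS   [S → v K S]
vjvKS => vjvCS   [K → C]
vjvCS => vjvKCS   [C → K C]
vjvKCS => vjvCCS   [K → C]
vjvCCS => vjvjCS   [C → j]
vjvjCS => vjvjjS   [C → j]
vjvjjS => vjvjjvKS   [S → v K S]
vjvjjvKS => vjvjjvjjjS   [K → j j j]
vjvjjvjjjS => vjvjjvjjjv   [S → v]

S => vKS => vCS => vjS => vjvKS => vjvCS => vjvKCS => vjvCCS => vjvjCS => vjvjjS => vjvjjvKS => vjvjjvjjjS => vjvjjvjjjv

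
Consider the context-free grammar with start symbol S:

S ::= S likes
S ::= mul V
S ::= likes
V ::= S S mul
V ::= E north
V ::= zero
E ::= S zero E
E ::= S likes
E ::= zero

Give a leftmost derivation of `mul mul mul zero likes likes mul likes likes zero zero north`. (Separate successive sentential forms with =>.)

S => mul V => mul E north => mul S zero E north => mul S likes zero E north => mul S likes likes zero E north => mul mul V likes likes zero E north => mul mul S S mul likes likes zero E north => mul mul S likes S mul likes likes zero E north => mul mul mul V likes S mul likes likes zero E north => mul mul mul zero likes S mul likes likes zero E north => mul mul mul zero likes likes mul likes likes zero E north => mul mul mul zero likes likes mul likes likes zero zero north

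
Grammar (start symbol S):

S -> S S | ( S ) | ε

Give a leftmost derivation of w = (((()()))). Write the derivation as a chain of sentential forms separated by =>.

S=>(S)=>((S))=>(((S)))=>(((SS)))=>((((S)S)))=>(((()S)))=>(((()SS)))=>(((()SSS)))=>(((()(S)SS)))=>(((()()SS)))=>(((()()S)))=>(((()())))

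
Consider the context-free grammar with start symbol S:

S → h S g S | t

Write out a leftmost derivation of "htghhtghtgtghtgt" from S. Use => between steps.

S => hSgS   [S → h S g S]
hSgS => htgS   [S → t]
htgS => htghSgS   [S → h S g S]
htghSgS => htghhSgSgS   [S → h S g S]
htghhSgSgS => htghhtgSgS   [S → t]
htghhtgSgS => htghhtghSgSgS   [S → h S g S]
htghhtghSgSgS => htghhtghtgSgS   [S → t]
htghhtghtgSgS => htghhtghtgtgS   [S → t]
htghhtghtgtgS => htghhtghtgtghSgS   [S → h S g S]
htghhtghtgtghSgS => htghhtghtgtghtgS   [S → t]
htghhtghtgtghtgS => htghhtghtgtghtgt   [S → t]

S => hSgS => htgS => htghSgS => htghhSgSgS => htghhtgSgS => htghhtghSgSgS => htghhtghtgSgS => htghhtghtgtgS => htghhtghtgtghSgS => htghhtghtgtghtgS => htghhtghtgtghtgt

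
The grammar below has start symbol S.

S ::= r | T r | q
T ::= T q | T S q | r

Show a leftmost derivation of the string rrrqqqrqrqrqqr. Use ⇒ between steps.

S ⇒ Tr ⇒ Tqr ⇒ TSqqr ⇒ rSqqr ⇒ rTrqqr ⇒ rTSqrqqr ⇒ rTSqSqrqqr ⇒ rTSqSqSqrqqr ⇒ rTSqSqSqSqrqqr ⇒ rrSqSqSqSqrqqr ⇒ rrrqSqSqSqrqqr ⇒ rrrqqqSqSqrqqr ⇒ rrrqqqrqSqrqqr ⇒ rrrqqqrqrqrqqr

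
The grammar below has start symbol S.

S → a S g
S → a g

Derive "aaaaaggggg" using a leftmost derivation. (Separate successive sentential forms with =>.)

S => aSg   [S → a S g]
aSg => aaSgg   [S → a S g]
aaSgg => aaaSggg   [S → a S g]
aaaSggg => aaaaSgggg   [S → a S g]
aaaaSgggg => aaaaaggggg   [S → a g]

S => aSg => aaSgg => aaaSggg => aaaaSgggg => aaaaaggggg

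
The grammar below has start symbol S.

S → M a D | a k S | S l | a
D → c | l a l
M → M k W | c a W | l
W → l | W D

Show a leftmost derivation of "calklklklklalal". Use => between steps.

S => MaD => MkWaD => MkWkWaD => MkWkWkWaD => MkWkWkWkWaD => caWkWkWkWkWaD => calkWkWkWkWaD => calklkWkWkWaD => calklklkWkWaD => calklklklkWaD => calklklklklaD => calklklklklalal

S => MaD   [S → M a D]
MaD => MkWaD   [M → M k W]
MkWaD => MkWkWaD   [M → M k W]
MkWkWaD => MkWkWkWaD   [M → M k W]
MkWkWkWaD => MkWkWkWkWaD   [M → M k W]
MkWkWkWkWaD => caWkWkWkWkWaD   [M → c a W]
caWkWkWkWkWaD => calkWkWkWkWaD   [W → l]
calkWkWkWkWaD => calklkWkWkWaD   [W → l]
calklkWkWkWaD => calklklkWkWaD   [W → l]
calklklkWkWaD => calklklklkWaD   [W → l]
calklklklkWaD => calklklklklaD   [W → l]
calklklklklaD => calklklklklalal   [D → l a l]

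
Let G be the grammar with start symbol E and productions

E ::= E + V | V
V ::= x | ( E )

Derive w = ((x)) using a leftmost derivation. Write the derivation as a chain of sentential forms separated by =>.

E=>V=>(E)=>(V)=>((E))=>((V))=>((x))

E => V   [E ::= V]
V => (E)   [V ::= ( E )]
(E) => (V)   [E ::= V]
(V) => ((E))   [V ::= ( E )]
((E)) => ((V))   [E ::= V]
((V)) => ((x))   [V ::= x]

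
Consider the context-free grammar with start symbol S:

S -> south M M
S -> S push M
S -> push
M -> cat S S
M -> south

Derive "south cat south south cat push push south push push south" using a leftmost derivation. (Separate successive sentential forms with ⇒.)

S ⇒ south M M ⇒ south cat S S M ⇒ south cat south M M S M ⇒ south cat south south M S M ⇒ south cat south south cat S S S M ⇒ south cat south south cat S push M S S M ⇒ south cat south south cat push push M S S M ⇒ south cat south south cat push push south S S M ⇒ south cat south south cat push push south push S M ⇒ south cat south south cat push push south push push M ⇒ south cat south south cat push push south push push south

S ⇒ south M M   [S -> south M M]
south M M ⇒ south cat S S M   [M -> cat S S]
south cat S S M ⇒ south cat south M M S M   [S -> south M M]
south cat south M M S M ⇒ south cat south south M S M   [M -> south]
south cat south south M S M ⇒ south cat south south cat S S S M   [M -> cat S S]
south cat south south cat S S S M ⇒ south cat south south cat S push M S S M   [S -> S push M]
south cat south south cat S push M S S M ⇒ south cat south south cat push push M S S M   [S -> push]
south cat south south cat push push M S S M ⇒ south cat south south cat push push south S S M   [M -> south]
south cat south south cat push push south S S M ⇒ south cat south south cat push push south push S M   [S -> push]
south cat south south cat push push south push S M ⇒ south cat south south cat push push south push push M   [S -> push]
south cat south south cat push push south push push M ⇒ south cat south south cat push push south push push south   [M -> south]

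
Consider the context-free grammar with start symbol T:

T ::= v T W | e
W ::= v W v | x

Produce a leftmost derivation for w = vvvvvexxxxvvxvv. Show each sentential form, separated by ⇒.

T ⇒ vTW   [T ::= v T W]
vTW ⇒ vvTWW   [T ::= v T W]
vvTWW ⇒ vvvTWWW   [T ::= v T W]
vvvTWWW ⇒ vvvvTWWWW   [T ::= v T W]
vvvvTWWWW ⇒ vvvvvTWWWWW   [T ::= v T W]
vvvvvTWWWWW ⇒ vvvvveWWWWW   [T ::= e]
vvvvveWWWWW ⇒ vvvvvexWWWW   [W ::= x]
vvvvvexWWWW ⇒ vvvvvexxWWW   [W ::= x]
vvvvvexxWWW ⇒ vvvvvexxxWW   [W ::= x]
vvvvvexxxWW ⇒ vvvvvexxxxW   [W ::= x]
vvvvvexxxxW ⇒ vvvvvexxxxvWv   [W ::= v W v]
vvvvvexxxxvWv ⇒ vvvvvexxxxvvWvv   [W ::= v W v]
vvvvvexxxxvvWvv ⇒ vvvvvexxxxvvxvv   [W ::= x]

T ⇒ vTW ⇒ vvTWW ⇒ vvvTWWW ⇒ vvvvTWWWW ⇒ vvvvvTWWWWW ⇒ vvvvveWWWWW ⇒ vvvvvexWWWW ⇒ vvvvvexxWWW ⇒ vvvvvexxxWW ⇒ vvvvvexxxxW ⇒ vvvvvexxxxvWv ⇒ vvvvvexxxxvvWvv ⇒ vvvvvexxxxvvxvv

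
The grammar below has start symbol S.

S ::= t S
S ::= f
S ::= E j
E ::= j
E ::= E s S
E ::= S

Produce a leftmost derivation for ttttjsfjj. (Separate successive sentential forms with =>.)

S => tS   [S ::= t S]
tS => ttS   [S ::= t S]
ttS => tttS   [S ::= t S]
tttS => tttEj   [S ::= E j]
tttEj => tttSj   [E ::= S]
tttSj => ttttSj   [S ::= t S]
ttttSj => ttttEjj   [S ::= E j]
ttttEjj => ttttEsSjj   [E ::= E s S]
ttttEsSjj => ttttjsSjj   [E ::= j]
ttttjsSjj => ttttjsfjj   [S ::= f]

S => tS => ttS => tttS => tttEj => tttSj => ttttSj => ttttEjj => ttttEsSjj => ttttjsSjj => ttttjsfjj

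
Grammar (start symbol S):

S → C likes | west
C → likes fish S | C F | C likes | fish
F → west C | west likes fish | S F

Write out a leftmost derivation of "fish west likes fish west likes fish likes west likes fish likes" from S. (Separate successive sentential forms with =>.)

S => C likes => C F likes => C likes F likes => C F likes F likes => C F F likes F likes => fish F F likes F likes => fish west likes fish F likes F likes => fish west likes fish west likes fish likes F likes => fish west likes fish west likes fish likes west likes fish likes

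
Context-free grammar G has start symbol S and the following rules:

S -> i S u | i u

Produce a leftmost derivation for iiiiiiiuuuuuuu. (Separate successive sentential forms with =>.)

S=>iSu=>iiSuu=>iiiSuuu=>iiiiSuuuu=>iiiiiSuuuuu=>iiiiiiSuuuuuu=>iiiiiiiuuuuuuu

S => iSu   [S -> i S u]
iSu => iiSuu   [S -> i S u]
iiSuu => iiiSuuu   [S -> i S u]
iiiSuuu => iiiiSuuuu   [S -> i S u]
iiiiSuuuu => iiiiiSuuuuu   [S -> i S u]
iiiiiSuuuuu => iiiiiiSuuuuuu   [S -> i S u]
iiiiiiSuuuuuu => iiiiiiiuuuuuuu   [S -> i u]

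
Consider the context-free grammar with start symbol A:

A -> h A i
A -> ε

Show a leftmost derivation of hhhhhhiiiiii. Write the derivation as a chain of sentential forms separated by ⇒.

A ⇒ hAi   [A -> h A i]
hAi ⇒ hhAii   [A -> h A i]
hhAii ⇒ hhhAiii   [A -> h A i]
hhhAiii ⇒ hhhhAiiii   [A -> h A i]
hhhhAiiii ⇒ hhhhhAiiiii   [A -> h A i]
hhhhhAiiiii ⇒ hhhhhhAiiiiii   [A -> h A i]
hhhhhhAiiiiii ⇒ hhhhhhiiiiii   [A -> ε]

A ⇒ hAi ⇒ hhAii ⇒ hhhAiii ⇒ hhhhAiiii ⇒ hhhhhAiiiii ⇒ hhhhhhAiiiiii ⇒ hhhhhhiiiiii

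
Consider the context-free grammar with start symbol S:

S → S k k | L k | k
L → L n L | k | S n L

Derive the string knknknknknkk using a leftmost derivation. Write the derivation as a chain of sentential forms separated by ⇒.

S ⇒ Lk ⇒ LnLk ⇒ LnLnLk ⇒ SnLnLnLk ⇒ knLnLnLk ⇒ knLnLnLnLk ⇒ knLnLnLnLnLk ⇒ knknLnLnLnLk ⇒ knknknLnLnLk ⇒ knknknknLnLk ⇒ knknknknknLk ⇒ knknknknknkk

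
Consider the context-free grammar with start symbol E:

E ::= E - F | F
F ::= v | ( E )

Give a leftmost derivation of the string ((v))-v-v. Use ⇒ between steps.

E ⇒ E-F ⇒ E-F-F ⇒ F-F-F ⇒ (E)-F-F ⇒ (F)-F-F ⇒ ((E))-F-F ⇒ ((F))-F-F ⇒ ((v))-F-F ⇒ ((v))-v-F ⇒ ((v))-v-v

E ⇒ E-F   [E ::= E - F]
E-F ⇒ E-F-F   [E ::= E - F]
E-F-F ⇒ F-F-F   [E ::= F]
F-F-F ⇒ (E)-F-F   [F ::= ( E )]
(E)-F-F ⇒ (F)-F-F   [E ::= F]
(F)-F-F ⇒ ((E))-F-F   [F ::= ( E )]
((E))-F-F ⇒ ((F))-F-F   [E ::= F]
((F))-F-F ⇒ ((v))-F-F   [F ::= v]
((v))-F-F ⇒ ((v))-v-F   [F ::= v]
((v))-v-F ⇒ ((v))-v-v   [F ::= v]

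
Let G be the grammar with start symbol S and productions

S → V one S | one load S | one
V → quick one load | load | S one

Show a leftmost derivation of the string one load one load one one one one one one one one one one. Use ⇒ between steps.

S ⇒ one load S   [S → one load S]
one load S ⇒ one load V one S   [S → V one S]
one load V one S ⇒ one load S one one S   [V → S one]
one load S one one S ⇒ one load V one S one one S   [S → V one S]
one load V one S one one S ⇒ one load S one one S one one S   [V → S one]
one load S one one S one one S ⇒ one load V one S one one S one one S   [S → V one S]
one load V one S one one S one one S ⇒ one load S one one S one one S one one S   [V → S one]
one load S one one S one one S one one S ⇒ one load one load S one one S one one S one one S   [S → one load S]
one load one load S one one S one one S one one S ⇒ one load one load one one one S one one S one one S   [S → one]
one load one load one one one S one one S one one S ⇒ one load one load one one one one one one S one one S   [S → one]
one load one load one one one one one one S one one S ⇒ one load one load one one one one one one one one one S   [S → one]
one load one load one one one one one one one one one S ⇒ one load one load one one one one one one one one one one   [S → one]

S ⇒ one load S ⇒ one load V one S ⇒ one load S one one S ⇒ one load V one S one one S ⇒ one load S one one S one one S ⇒ one load V one S one one S one one S ⇒ one load S one one S one one S one one S ⇒ one load one load S one one S one one S one one S ⇒ one load one load one one one S one one S one one S ⇒ one load one load one one one one one one S one one S ⇒ one load one load one one one one one one one one one S ⇒ one load one load one one one one one one one one one one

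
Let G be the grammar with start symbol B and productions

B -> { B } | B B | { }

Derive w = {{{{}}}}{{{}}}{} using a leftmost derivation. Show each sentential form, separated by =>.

B => BB   [B -> B B]
BB => {B}B   [B -> { B }]
{B}B => {{B}}B   [B -> { B }]
{{B}}B => {{{B}}}B   [B -> { B }]
{{{B}}}B => {{{{}}}}B   [B -> { }]
{{{{}}}}B => {{{{}}}}BB   [B -> B B]
{{{{}}}}BB => {{{{}}}}{B}B   [B -> { B }]
{{{{}}}}{B}B => {{{{}}}}{{B}}B   [B -> { B }]
{{{{}}}}{{B}}B => {{{{}}}}{{{}}}B   [B -> { }]
{{{{}}}}{{{}}}B => {{{{}}}}{{{}}}{}   [B -> { }]

B => BB => {B}B => {{B}}B => {{{B}}}B => {{{{}}}}B => {{{{}}}}BB => {{{{}}}}{B}B => {{{{}}}}{{B}}B => {{{{}}}}{{{}}}B => {{{{}}}}{{{}}}{}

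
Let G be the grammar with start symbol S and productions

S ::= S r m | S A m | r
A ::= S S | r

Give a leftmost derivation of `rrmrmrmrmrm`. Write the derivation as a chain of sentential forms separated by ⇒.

S ⇒ Srm   [S ::= S r m]
Srm ⇒ SAmrm   [S ::= S A m]
SAmrm ⇒ SAmAmrm   [S ::= S A m]
SAmAmrm ⇒ SAmAmAmrm   [S ::= S A m]
SAmAmAmrm ⇒ SrmAmAmAmrm   [S ::= S r m]
SrmAmAmAmrm ⇒ rrmAmAmAmrm   [S ::= r]
rrmAmAmAmrm ⇒ rrmrmAmAmrm   [A ::= r]
rrmrmAmAmrm ⇒ rrmrmrmAmrm   [A ::= r]
rrmrmrmAmrm ⇒ rrmrmrmrmrm   [A ::= r]

S ⇒ Srm ⇒ SAmrm ⇒ SAmAmrm ⇒ SAmAmAmrm ⇒ SrmAmAmAmrm ⇒ rrmAmAmAmrm ⇒ rrmrmAmAmrm ⇒ rrmrmrmAmrm ⇒ rrmrmrmrmrm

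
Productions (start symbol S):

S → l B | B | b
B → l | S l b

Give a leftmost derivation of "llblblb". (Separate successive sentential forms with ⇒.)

S ⇒ lB   [S → l B]
lB ⇒ lSlb   [B → S l b]
lSlb ⇒ llBlb   [S → l B]
llBlb ⇒ llSlblb   [B → S l b]
llSlblb ⇒ llblblb   [S → b]

S ⇒ lB ⇒ lSlb ⇒ llBlb ⇒ llSlblb ⇒ llblblb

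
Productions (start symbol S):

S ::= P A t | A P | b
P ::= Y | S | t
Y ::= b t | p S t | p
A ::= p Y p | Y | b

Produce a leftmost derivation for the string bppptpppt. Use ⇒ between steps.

S⇒PAt⇒SAt⇒PAtAt⇒SAtAt⇒bAtAt⇒bpYptAt⇒bppptAt⇒bppptpYpt⇒bppptpppt

S ⇒ PAt   [S ::= P A t]
PAt ⇒ SAt   [P ::= S]
SAt ⇒ PAtAt   [S ::= P A t]
PAtAt ⇒ SAtAt   [P ::= S]
SAtAt ⇒ bAtAt   [S ::= b]
bAtAt ⇒ bpYptAt   [A ::= p Y p]
bpYptAt ⇒ bppptAt   [Y ::= p]
bppptAt ⇒ bppptpYpt   [A ::= p Y p]
bppptpYpt ⇒ bppptpppt   [Y ::= p]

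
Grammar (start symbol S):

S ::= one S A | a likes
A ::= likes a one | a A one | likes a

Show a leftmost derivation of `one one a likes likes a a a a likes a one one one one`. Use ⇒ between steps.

S ⇒ one S A ⇒ one one S A A ⇒ one one a likes A A ⇒ one one a likes likes a A ⇒ one one a likes likes a a A one ⇒ one one a likes likes a a a A one one ⇒ one one a likes likes a a a a A one one one ⇒ one one a likes likes a a a a likes a one one one one

S ⇒ one S A   [S ::= one S A]
one S A ⇒ one one S A A   [S ::= one S A]
one one S A A ⇒ one one a likes A A   [S ::= a likes]
one one a likes A A ⇒ one one a likes likes a A   [A ::= likes a]
one one a likes likes a A ⇒ one one a likes likes a a A one   [A ::= a A one]
one one a likes likes a a A one ⇒ one one a likes likes a a a A one one   [A ::= a A one]
one one a likes likes a a a A one one ⇒ one one a likes likes a a a a A one one one   [A ::= a A one]
one one a likes likes a a a a A one one one ⇒ one one a likes likes a a a a likes a one one one one   [A ::= likes a one]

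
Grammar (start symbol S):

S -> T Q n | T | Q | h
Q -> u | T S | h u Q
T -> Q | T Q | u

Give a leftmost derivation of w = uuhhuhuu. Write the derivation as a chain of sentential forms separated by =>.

S=>Q=>TS=>QS=>TSS=>QSS=>TSSS=>uSSS=>uTSS=>uuSS=>uuhS=>uuhQ=>uuhhuQ=>uuhhuhuQ=>uuhhuhuu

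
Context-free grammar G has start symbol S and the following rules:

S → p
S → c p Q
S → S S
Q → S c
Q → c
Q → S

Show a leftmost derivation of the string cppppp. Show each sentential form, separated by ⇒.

S ⇒ SS ⇒ SSS ⇒ SSSS ⇒ cpQSSS ⇒ cpSSSS ⇒ cppSSS ⇒ cpppSS ⇒ cppppS ⇒ cppppp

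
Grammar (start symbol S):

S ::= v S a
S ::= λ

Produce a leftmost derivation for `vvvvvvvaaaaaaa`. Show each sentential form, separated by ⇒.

S⇒vSa⇒vvSaa⇒vvvSaaa⇒vvvvSaaaa⇒vvvvvSaaaaa⇒vvvvvvSaaaaaa⇒vvvvvvvSaaaaaaa⇒vvvvvvvaaaaaaa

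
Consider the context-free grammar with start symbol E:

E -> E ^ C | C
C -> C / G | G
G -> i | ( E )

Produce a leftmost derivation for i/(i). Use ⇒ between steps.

E ⇒ C   [E -> C]
C ⇒ C/G   [C -> C / G]
C/G ⇒ G/G   [C -> G]
G/G ⇒ i/G   [G -> i]
i/G ⇒ i/(E)   [G -> ( E )]
i/(E) ⇒ i/(C)   [E -> C]
i/(C) ⇒ i/(G)   [C -> G]
i/(G) ⇒ i/(i)   [G -> i]

E⇒C⇒C/G⇒G/G⇒i/G⇒i/(E)⇒i/(C)⇒i/(G)⇒i/(i)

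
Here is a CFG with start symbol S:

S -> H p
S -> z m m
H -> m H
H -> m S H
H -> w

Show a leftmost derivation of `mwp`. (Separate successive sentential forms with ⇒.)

S⇒Hp⇒mHp⇒mwp

S ⇒ Hp   [S -> H p]
Hp ⇒ mHp   [H -> m H]
mHp ⇒ mwp   [H -> w]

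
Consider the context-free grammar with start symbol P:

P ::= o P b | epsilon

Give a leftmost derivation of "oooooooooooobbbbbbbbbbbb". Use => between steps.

P=>oPb=>ooPbb=>oooPbbb=>ooooPbbbb=>oooooPbbbbb=>ooooooPbbbbbb=>oooooooPbbbbbbb=>ooooooooPbbbbbbbb=>oooooooooPbbbbbbbbb=>ooooooooooPbbbbbbbbbb=>oooooooooooPbbbbbbbbbbb=>ooooooooooooPbbbbbbbbbbbb=>oooooooooooobbbbbbbbbbbb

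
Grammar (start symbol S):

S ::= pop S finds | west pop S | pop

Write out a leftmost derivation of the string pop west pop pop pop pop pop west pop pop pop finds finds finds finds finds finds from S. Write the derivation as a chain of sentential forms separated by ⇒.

S ⇒ pop S finds   [S ::= pop S finds]
pop S finds ⇒ pop west pop S finds   [S ::= west pop S]
pop west pop S finds ⇒ pop west pop pop S finds finds   [S ::= pop S finds]
pop west pop pop S finds finds ⇒ pop west pop pop pop S finds finds finds   [S ::= pop S finds]
pop west pop pop pop S finds finds finds ⇒ pop west pop pop pop pop S finds finds finds finds   [S ::= pop S finds]
pop west pop pop pop pop S finds finds finds finds ⇒ pop west pop pop pop pop pop S finds finds finds finds finds   [S ::= pop S finds]
pop west pop pop pop pop pop S finds finds finds finds finds ⇒ pop west pop pop pop pop pop west pop S finds finds finds finds finds   [S ::= west pop S]
pop west pop pop pop pop pop west pop S finds finds finds finds finds ⇒ pop west pop pop pop pop pop west pop pop S finds finds finds finds finds finds   [S ::= pop S finds]
pop west pop pop pop pop pop west pop pop S finds finds finds finds finds finds ⇒ pop west pop pop pop pop pop west pop pop pop finds finds finds finds finds finds   [S ::= pop]

S ⇒ pop S finds ⇒ pop west pop S finds ⇒ pop west pop pop S finds finds ⇒ pop west pop pop pop S finds finds finds ⇒ pop west pop pop pop pop S finds finds finds finds ⇒ pop west pop pop pop pop pop S finds finds finds finds finds ⇒ pop west pop pop pop pop pop west pop S finds finds finds finds finds ⇒ pop west pop pop pop pop pop west pop pop S finds finds finds finds finds finds ⇒ pop west pop pop pop pop pop west pop pop pop finds finds finds finds finds finds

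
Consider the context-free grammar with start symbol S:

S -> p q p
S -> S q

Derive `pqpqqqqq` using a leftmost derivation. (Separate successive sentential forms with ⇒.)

S⇒Sq⇒Sqq⇒Sqqq⇒Sqqqq⇒Sqqqqq⇒pqpqqqqq

S ⇒ Sq   [S -> S q]
Sq ⇒ Sqq   [S -> S q]
Sqq ⇒ Sqqq   [S -> S q]
Sqqq ⇒ Sqqqq   [S -> S q]
Sqqqq ⇒ Sqqqqq   [S -> S q]
Sqqqqq ⇒ pqpqqqqq   [S -> p q p]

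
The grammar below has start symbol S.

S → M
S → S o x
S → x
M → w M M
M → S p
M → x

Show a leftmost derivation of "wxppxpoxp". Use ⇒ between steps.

S ⇒ M ⇒ Sp ⇒ Soxp ⇒ Moxp ⇒ wMMoxp ⇒ wSpMoxp ⇒ wMpMoxp ⇒ wSppMoxp ⇒ wMppMoxp ⇒ wxppMoxp ⇒ wxppSpoxp ⇒ wxppxpoxp

S ⇒ M   [S → M]
M ⇒ Sp   [M → S p]
Sp ⇒ Soxp   [S → S o x]
Soxp ⇒ Moxp   [S → M]
Moxp ⇒ wMMoxp   [M → w M M]
wMMoxp ⇒ wSpMoxp   [M → S p]
wSpMoxp ⇒ wMpMoxp   [S → M]
wMpMoxp ⇒ wSppMoxp   [M → S p]
wSppMoxp ⇒ wMppMoxp   [S → M]
wMppMoxp ⇒ wxppMoxp   [M → x]
wxppMoxp ⇒ wxppSpoxp   [M → S p]
wxppSpoxp ⇒ wxppxpoxp   [S → x]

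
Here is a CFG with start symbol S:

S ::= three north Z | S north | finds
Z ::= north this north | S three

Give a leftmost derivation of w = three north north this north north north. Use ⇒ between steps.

S ⇒ S north ⇒ S north north ⇒ three north Z north north ⇒ three north north this north north north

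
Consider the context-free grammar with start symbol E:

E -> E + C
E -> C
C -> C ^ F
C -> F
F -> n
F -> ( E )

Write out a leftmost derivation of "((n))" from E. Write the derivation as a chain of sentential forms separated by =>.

E => C => F => (E) => (C) => (F) => ((E)) => ((C)) => ((F)) => ((n))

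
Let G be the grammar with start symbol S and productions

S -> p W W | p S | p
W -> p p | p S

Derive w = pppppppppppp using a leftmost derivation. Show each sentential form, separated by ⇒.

S ⇒ pWW ⇒ pppW ⇒ ppppS ⇒ pppppWW ⇒ ppppppSW ⇒ pppppppSW ⇒ ppppppppSW ⇒ pppppppppSW ⇒ ppppppppppW ⇒ pppppppppppp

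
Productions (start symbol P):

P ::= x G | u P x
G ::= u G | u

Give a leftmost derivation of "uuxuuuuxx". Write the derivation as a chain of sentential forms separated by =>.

P => uPx   [P ::= u P x]
uPx => uuPxx   [P ::= u P x]
uuPxx => uuxGxx   [P ::= x G]
uuxGxx => uuxuGxx   [G ::= u G]
uuxuGxx => uuxuuGxx   [G ::= u G]
uuxuuGxx => uuxuuuGxx   [G ::= u G]
uuxuuuGxx => uuxuuuuxx   [G ::= u]

P => uPx => uuPxx => uuxGxx => uuxuGxx => uuxuuGxx => uuxuuuGxx => uuxuuuuxx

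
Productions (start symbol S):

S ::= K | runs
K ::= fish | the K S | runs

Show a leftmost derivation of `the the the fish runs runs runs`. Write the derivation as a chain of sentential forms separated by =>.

S => K => the K S => the the K S S => the the the K S S S => the the the fish S S S => the the the fish K S S => the the the fish runs S S => the the the fish runs runs S => the the the fish runs runs runs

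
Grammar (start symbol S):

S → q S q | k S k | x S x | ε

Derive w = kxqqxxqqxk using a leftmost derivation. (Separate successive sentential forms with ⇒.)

S ⇒ kSk   [S → k S k]
kSk ⇒ kxSxk   [S → x S x]
kxSxk ⇒ kxqSqxk   [S → q S q]
kxqSqxk ⇒ kxqqSqqxk   [S → q S q]
kxqqSqqxk ⇒ kxqqxSxqqxk   [S → x S x]
kxqqxSxqqxk ⇒ kxqqxxqqxk   [S → ε]

S ⇒ kSk ⇒ kxSxk ⇒ kxqSqxk ⇒ kxqqSqqxk ⇒ kxqqxSxqqxk ⇒ kxqqxxqqxk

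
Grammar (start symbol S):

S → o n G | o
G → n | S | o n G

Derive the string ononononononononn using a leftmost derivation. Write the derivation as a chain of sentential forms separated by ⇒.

S ⇒ onG ⇒ ononG ⇒ ononS ⇒ onononG ⇒ ononononG ⇒ onononononG ⇒ ononononononG ⇒ onononononononG ⇒ onononononononS ⇒ ononononononononG ⇒ ononononononononn

S ⇒ onG   [S → o n G]
onG ⇒ ononG   [G → o n G]
ononG ⇒ ononS   [G → S]
ononS ⇒ onononG   [S → o n G]
onononG ⇒ ononononG   [G → o n G]
ononononG ⇒ onononononG   [G → o n G]
onononononG ⇒ ononononononG   [G → o n G]
ononononononG ⇒ onononononononG   [G → o n G]
onononononononG ⇒ onononononononS   [G → S]
onononononononS ⇒ ononononononononG   [S → o n G]
ononononononononG ⇒ ononononononononn   [G → n]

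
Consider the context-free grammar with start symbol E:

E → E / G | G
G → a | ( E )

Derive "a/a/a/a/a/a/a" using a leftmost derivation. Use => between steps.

E => E/G   [E → E / G]
E/G => E/G/G   [E → E / G]
E/G/G => E/G/G/G   [E → E / G]
E/G/G/G => E/G/G/G/G   [E → E / G]
E/G/G/G/G => E/G/G/G/G/G   [E → E / G]
E/G/G/G/G/G => E/G/G/G/G/G/G   [E → E / G]
E/G/G/G/G/G/G => G/G/G/G/G/G/G   [E → G]
G/G/G/G/G/G/G => a/G/G/G/G/G/G   [G → a]
a/G/G/G/G/G/G => a/a/G/G/G/G/G   [G → a]
a/a/G/G/G/G/G => a/a/a/G/G/G/G   [G → a]
a/a/a/G/G/G/G => a/a/a/a/G/G/G   [G → a]
a/a/a/a/G/G/G => a/a/a/a/a/G/G   [G → a]
a/a/a/a/a/G/G => a/a/a/a/a/a/G   [G → a]
a/a/a/a/a/a/G => a/a/a/a/a/a/a   [G → a]

E=>E/G=>E/G/G=>E/G/G/G=>E/G/G/G/G=>E/G/G/G/G/G=>E/G/G/G/G/G/G=>G/G/G/G/G/G/G=>a/G/G/G/G/G/G=>a/a/G/G/G/G/G=>a/a/a/G/G/G/G=>a/a/a/a/G/G/G=>a/a/a/a/a/G/G=>a/a/a/a/a/a/G=>a/a/a/a/a/a/a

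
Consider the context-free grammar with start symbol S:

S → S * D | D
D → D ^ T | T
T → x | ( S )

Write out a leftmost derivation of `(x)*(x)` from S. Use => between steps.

S=>S*D=>D*D=>T*D=>(S)*D=>(D)*D=>(T)*D=>(x)*D=>(x)*T=>(x)*(S)=>(x)*(D)=>(x)*(T)=>(x)*(x)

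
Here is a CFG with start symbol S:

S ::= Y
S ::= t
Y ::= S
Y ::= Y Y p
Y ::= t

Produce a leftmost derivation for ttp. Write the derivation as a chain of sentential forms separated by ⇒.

S ⇒ Y   [S ::= Y]
Y ⇒ YYp   [Y ::= Y Y p]
YYp ⇒ SYp   [Y ::= S]
SYp ⇒ tYp   [S ::= t]
tYp ⇒ ttp   [Y ::= t]

S ⇒ Y ⇒ YYp ⇒ SYp ⇒ tYp ⇒ ttp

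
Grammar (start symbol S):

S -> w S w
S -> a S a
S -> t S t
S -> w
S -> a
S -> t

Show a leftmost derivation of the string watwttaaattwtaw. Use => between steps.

S => wSw   [S -> w S w]
wSw => waSaw   [S -> a S a]
waSaw => watStaw   [S -> t S t]
watStaw => watwSwtaw   [S -> w S w]
watwSwtaw => watwtStwtaw   [S -> t S t]
watwtStwtaw => watwttSttwtaw   [S -> t S t]
watwttSttwtaw => watwttaSattwtaw   [S -> a S a]
watwttaSattwtaw => watwttaaattwtaw   [S -> a]

S => wSw => waSaw => watStaw => watwSwtaw => watwtStwtaw => watwttSttwtaw => watwttaSattwtaw => watwttaaattwtaw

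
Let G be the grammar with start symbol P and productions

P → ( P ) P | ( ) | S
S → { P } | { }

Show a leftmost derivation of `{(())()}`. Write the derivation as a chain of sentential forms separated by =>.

P => S => {P} => {(P)P} => {(())P} => {(())()}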